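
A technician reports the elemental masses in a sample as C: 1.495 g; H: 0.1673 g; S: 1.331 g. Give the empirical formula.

C3H4S

n(C) = 1.495/12.01 = 0.1245, n(H) = 0.1673/1.008 = 0.166, n(S) = 1.331/32.07 = 0.0415
Smallest is S at 0.0415 mol; normalising gives C 2.999, H 3.999, S 1.000
Ratio ≈ 3:4:1, so the empirical formula is C3H4S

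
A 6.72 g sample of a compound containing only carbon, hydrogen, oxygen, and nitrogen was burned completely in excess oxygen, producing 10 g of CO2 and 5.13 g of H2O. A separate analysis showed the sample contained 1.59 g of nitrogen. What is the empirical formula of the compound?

mol C = 10 / 44.01 = 0.2272; mass C = 0.2272 × 12.01 = 2.729 g
mol H = 2 × (5.13 / 18.02) = 0.5694; mass H = 0.5694 × 1.008 = 0.5739 g
mol N = 1.59 / 14.01 = 0.1135
mass O = 6.72 − (4.893) = 1.827 g → mol O = 0.1142
Smallest is N at 0.1135 mol; normalising gives C 2.002, H 5.017, N 1.000, O 1.006
Ratio ≈ 2:5:1:1, so the empirical formula is C2H5NO

C2H5NO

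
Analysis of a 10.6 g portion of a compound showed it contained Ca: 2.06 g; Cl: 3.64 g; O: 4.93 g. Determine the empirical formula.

CaCl2O6

n(Ca) = 2.06/40.08 = 0.0514, n(Cl) = 3.64/35.45 = 0.1027, n(O) = 4.93/16.00 = 0.3081
Ratios (÷ 0.0514): Ca 1.000, Cl 1.998, O 5.995
Ratio ≈ 1:2:6, so the empirical formula is CaCl2O6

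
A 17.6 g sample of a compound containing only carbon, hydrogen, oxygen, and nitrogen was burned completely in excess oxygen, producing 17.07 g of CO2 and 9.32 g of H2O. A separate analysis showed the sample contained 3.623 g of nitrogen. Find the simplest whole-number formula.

mol C = 17.07 / 44.01 = 0.3879; mass C = 0.3879 × 12.01 = 4.658 g
mol H = 2 × (9.32 / 18.02) = 1.034; mass H = 1.034 × 1.008 = 1.043 g
mol N = 3.623 / 14.01 = 0.2586
mass O = 17.6 − (9.324) = 8.276 g → mol O = 0.5173
Ratios (÷ 0.2586): C 1.500, H 4.000, N 1.000, O 2.000
Scaling by 2: C 3.00, H 8.00, N 2.00, O 4.00 → C3H8N2O4

C3H8N2O4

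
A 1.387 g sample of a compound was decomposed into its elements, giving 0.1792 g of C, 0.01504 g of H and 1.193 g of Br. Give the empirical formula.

n(C) = 0.1792/12.01 = 0.01492, n(H) = 0.01504/1.008 = 0.01492, n(Br) = 1.193/79.90 = 0.01493
Ratios (÷ 0.01492): C 1.000, H 1.000, Br 1.001
Ratio ≈ 1:1:1, so the empirical formula is CHBr

CHBr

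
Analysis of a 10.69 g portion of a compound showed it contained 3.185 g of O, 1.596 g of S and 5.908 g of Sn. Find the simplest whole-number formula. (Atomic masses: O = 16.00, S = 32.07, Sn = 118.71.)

O4SSn

O: 3.185 g ÷ 16.00 g/mol = 0.1991 mol
S: 1.596 g ÷ 32.07 g/mol = 0.04977 mol
Sn: 5.908 g ÷ 118.71 g/mol = 0.04977 mol
Divide by the smallest (0.04977 mol S): O 4.000, S 1.000, Sn 1.000
≈ 4:1:1 → O4SSn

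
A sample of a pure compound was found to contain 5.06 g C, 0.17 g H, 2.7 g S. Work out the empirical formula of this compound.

n(C) = 5.06/12.01 = 0.4213, n(H) = 0.17/1.008 = 0.1687, n(S) = 2.7/32.07 = 0.08419
Divide by the smallest (0.08419 mol S): C 5.004, H 2.003, S 1.000
Ratio ≈ 5:2:1, so the empirical formula is C5H2S

C5H2S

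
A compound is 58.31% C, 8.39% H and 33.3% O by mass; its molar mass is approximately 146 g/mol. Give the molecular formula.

Assume 100 g: 58.31 g C, 8.39 g H, 33.3 g O.
n(C) = 58.31/12.01 = 4.855, n(H) = 8.39/1.008 = 8.323, n(O) = 33.3/16.00 = 2.081
Divide by the smallest (2.081 mol O): C 2.333, H 3.999, O 1.000
×3: C 7.00, H 12.00, O 3.00 → C7H12O3
Empirical-formula mass = 144.17 g/mol
n = 146 / 144.17 = 1.01 ≈ 1
Molecular formula = empirical formula = C7H12O3

C7H12O3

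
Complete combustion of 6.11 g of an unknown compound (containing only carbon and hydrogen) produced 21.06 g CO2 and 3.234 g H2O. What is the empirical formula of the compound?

C4H3

mol C = 21.06 / 44.01 = 0.4785; mass C = 0.4785 × 12.01 = 5.747 g
mol H = 2 × (3.234 / 18.02) = 0.3589; mass H = 0.3589 × 1.008 = 0.3618 g
Smallest is H at 0.3589 mol; normalising gives C 1.333, H 1.000
Scaling by 3: C 4.00, H 3.00 → C4H3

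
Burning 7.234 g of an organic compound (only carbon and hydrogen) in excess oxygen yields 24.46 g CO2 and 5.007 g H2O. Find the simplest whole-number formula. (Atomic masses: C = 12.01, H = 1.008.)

mol C = 24.46 / 44.01 = 0.5558; mass C = 0.5558 × 12.01 = 6.675 g
mol H = 2 × (5.007 / 18.02) = 0.5557; mass H = 0.5557 × 1.008 = 0.5602 g
Ratios (÷ 0.5557): C 1.000, H 1.000
≈ 1:1 → CH

CH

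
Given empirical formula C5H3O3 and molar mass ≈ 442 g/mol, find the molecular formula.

C20H12O12

Empirical-formula mass = 111.07 g/mol
n = 442 / 111.07 = 3.98 ≈ 4
Molecular formula = (C5H3O3)4 = C20H12O12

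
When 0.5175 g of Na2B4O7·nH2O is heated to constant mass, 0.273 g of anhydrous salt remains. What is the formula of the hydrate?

Na2B4O7·10H2O

Mass of water lost = 0.5175 − 0.273 = 0.2445 g → 0.2445 / 18.02 = 0.01357 mol H2O
Molar mass of Na2B4O7 = 201.22 g/mol → mol Na2B4O7 = 0.273 / 201.22 = 0.001357
n = 0.01357 / 0.001357 = 10.00 ≈ 10 → Na2B4O7·10H2O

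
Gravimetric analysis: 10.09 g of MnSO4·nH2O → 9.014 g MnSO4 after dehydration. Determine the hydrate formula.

Mass of water lost = 10.09 − 9.014 = 1.076 g → 1.076 / 18.02 = 0.05971 mol H2O
Molar mass of MnSO4 = 151.01 g/mol → mol MnSO4 = 9.014 / 151.01 = 0.05969
n = 0.05971 / 0.05969 = 1.00 ≈ 1 → MnSO4·H2O

MnSO4·H2O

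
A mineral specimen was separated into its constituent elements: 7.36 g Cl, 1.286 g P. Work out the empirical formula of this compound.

n(Cl) = 7.36/35.45 = 0.2076, n(P) = 1.286/30.97 = 0.04152
Smallest is P at 0.04152 mol; normalising gives Cl 5.000, P 1.000
≈ 5:1 → Cl5P

Cl5P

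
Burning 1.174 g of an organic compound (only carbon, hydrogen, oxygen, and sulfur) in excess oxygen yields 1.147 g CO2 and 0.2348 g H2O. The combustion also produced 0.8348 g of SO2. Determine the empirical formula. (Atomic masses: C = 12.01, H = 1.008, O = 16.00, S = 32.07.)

mol C = 1.147 / 44.01 = 0.02606; mass C = 0.02606 × 12.01 = 0.3130 g
mol H = 2 × (0.2348 / 18.02) = 0.02606; mass H = 0.02606 × 1.008 = 0.02627 g
mol S = 0.8348 / 64.07 = 0.01303; mass S = 0.4179 g
mass O = 1.174 − (0.7571) = 0.4169 g → mol O = 0.02605
Divide by the smallest (0.01303 mol S): C 2.000, H 2.000, O 2.000, S 1.000
→ C2H2O2S

C2H2O2S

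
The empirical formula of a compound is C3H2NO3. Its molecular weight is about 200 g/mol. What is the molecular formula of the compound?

C6H4N2O6

Empirical-formula mass = 100.06 g/mol
n = 200 / 100.06 = 2.00 ≈ 2
Molecular formula = (C3H2NO3)2 = C6H4N2O6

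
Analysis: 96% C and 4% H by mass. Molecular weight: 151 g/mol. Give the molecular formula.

Assume 100 g: 96 g C, 4 g H.
C: 96 g ÷ 12.01 g/mol = 7.993 mol
H: 4 g ÷ 1.008 g/mol = 3.968 mol
Divide by the smallest (3.968 mol H): C 2.014, H 1.000
→ C2H
Empirical-formula mass = 25.03 g/mol
n = 151 / 25.03 = 6.03 ≈ 6
Molecular formula = (C2H)×6 = C12H6

C12H6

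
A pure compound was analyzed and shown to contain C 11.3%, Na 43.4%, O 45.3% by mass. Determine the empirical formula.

Assume 100 g: 11.3 g C, 43.4 g Na, 45.3 g O.
n(C) = 11.3/12.01 = 0.9409, n(Na) = 43.4/22.99 = 1.888, n(O) = 45.3/16.00 = 2.831
Smallest is C at 0.9409 mol; normalising gives C 1.000, Na 2.006, O 3.009
≈ 1:2:3 → CNa2O3

CNa2O3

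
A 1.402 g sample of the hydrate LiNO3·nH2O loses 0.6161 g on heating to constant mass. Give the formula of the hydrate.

LiNO3·3H2O

Mass of anhydrous LiNO3 = 1.402 − 0.6161 = 0.7859 g
mol H2O = 0.6161 / 18.02 = 0.03419
Molar mass of LiNO3 = 68.95 g/mol → mol LiNO3 = 0.7859 / 68.95 = 0.0114
n = 0.03419 / 0.0114 = 3.00 ≈ 3 → LiNO3·3H2O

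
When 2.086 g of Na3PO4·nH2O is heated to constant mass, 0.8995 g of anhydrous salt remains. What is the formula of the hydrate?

Mass of water lost = 2.086 − 0.8995 = 1.186 g → 1.186 / 18.02 = 0.06584 mol H2O
Molar mass of Na3PO4 = 163.94 g/mol → mol Na3PO4 = 0.8995 / 163.94 = 0.005487
n = 0.06584 / 0.005487 = 12.00 ≈ 12 → Na3PO4·12H2O

Na3PO4·12H2O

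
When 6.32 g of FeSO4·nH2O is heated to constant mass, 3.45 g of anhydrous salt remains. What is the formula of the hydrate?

FeSO4·7H2O

Mass of water lost = 6.32 − 3.45 = 2.87 g → 2.87 / 18.02 = 0.1593 mol H2O
Molar mass of FeSO4 = 151.92 g/mol → mol FeSO4 = 3.45 / 151.92 = 0.02271
n = 0.1593 / 0.02271 = 7.01 ≈ 7 → FeSO4·7H2O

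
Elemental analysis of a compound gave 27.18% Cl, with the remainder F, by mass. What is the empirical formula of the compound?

ClF5

Assume 100 g: 27.18 g Cl, 72.82 g F.
Cl: 27.18 g ÷ 35.45 g/mol = 0.7667 mol
F: 72.82 g ÷ 19.00 g/mol = 3.833 mol
Smallest is Cl at 0.7667 mol; normalising gives Cl 1.000, F 4.999
→ ClF5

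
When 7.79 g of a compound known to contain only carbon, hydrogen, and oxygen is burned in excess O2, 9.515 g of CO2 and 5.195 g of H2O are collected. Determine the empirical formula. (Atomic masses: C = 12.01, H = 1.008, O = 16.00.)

mol C = 9.515 / 44.01 = 0.2162; mass C = 0.2162 × 12.01 = 2.597 g
mol H = 2 × (5.195 / 18.02) = 0.5766; mass H = 0.5766 × 1.008 = 0.5812 g
mass O = 7.79 − (3.178) = 4.612 g → mol O = 0.2883
Smallest is C at 0.2162 mol; normalising gives C 1.000, H 2.667, O 1.333
×3: C 3.00, H 8.00, O 4.00 → C3H8O4

C3H8O4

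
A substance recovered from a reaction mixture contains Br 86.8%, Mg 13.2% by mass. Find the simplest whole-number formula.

Assume 100 g: 86.8 g Br, 13.2 g Mg.
n(Br) = 86.8/79.90 = 1.086, n(Mg) = 13.2/24.31 = 0.543
Divide by the smallest (0.543 mol Mg): Br 2.001, Mg 1.000
→ Br2Mg

Br2Mg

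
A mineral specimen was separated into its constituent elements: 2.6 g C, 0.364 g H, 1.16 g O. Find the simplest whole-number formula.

Moles — C: 2.6 / 12.01 = 0.2165 mol; H: 0.364 / 1.008 = 0.3611 mol; O: 1.16 / 16.00 = 0.0725 mol
Ratios (÷ 0.0725): C 2.986, H 4.981, O 1.000
≈ 3:5:1 → C3H5O

C3H5O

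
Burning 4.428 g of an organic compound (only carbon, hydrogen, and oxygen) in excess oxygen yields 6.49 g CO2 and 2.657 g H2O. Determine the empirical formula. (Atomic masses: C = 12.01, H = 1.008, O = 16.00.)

CH2O

mol C = 6.49 / 44.01 = 0.1475; mass C = 0.1475 × 12.01 = 1.771 g
mol H = 2 × (2.657 / 18.02) = 0.2949; mass H = 0.2949 × 1.008 = 0.2973 g
mass O = 4.428 − (2.068) = 2.360 g → mol O = 0.1475
Divide by the smallest (0.1475 mol C): C 1.000, H 2.000, O 1.000
→ CH2O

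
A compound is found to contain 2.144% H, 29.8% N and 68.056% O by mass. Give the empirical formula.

Assume 100 g: 2.144 g H, 29.8 g N, 68.056 g O.
n(H) = 2.144/1.008 = 2.127, n(N) = 29.8/14.01 = 2.127, n(O) = 68.056/16.00 = 4.253
Ratios (÷ 2.127): H 1.000, N 1.000, O 2.000
≈ 1:1:2 → HNO2

HNO2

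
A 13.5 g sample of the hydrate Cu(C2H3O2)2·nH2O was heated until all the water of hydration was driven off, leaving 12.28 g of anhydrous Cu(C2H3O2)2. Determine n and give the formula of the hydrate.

Cu(C2H3O2)2·H2O

Mass of water lost = 13.5 − 12.28 = 1.22 g → 1.22 / 18.02 = 0.0677 mol H2O
Molar mass of Cu(C2H3O2)2 = 181.64 g/mol → mol Cu(C2H3O2)2 = 12.28 / 181.64 = 0.06761
n = 0.0677 / 0.06761 = 1.00 ≈ 1 → Cu(C2H3O2)2·H2O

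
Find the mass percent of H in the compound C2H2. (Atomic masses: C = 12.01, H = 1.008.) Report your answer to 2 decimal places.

7.74%

Molar mass = 2(12.01) + 2(1.008) = 26.036 g/mol
Mass of H per mole = 2 × 1.008 = 2.016 g
% H = 2.016 / 26.036 × 100 = 7.74%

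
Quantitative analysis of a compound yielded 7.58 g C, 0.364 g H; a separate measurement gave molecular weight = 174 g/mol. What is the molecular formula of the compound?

Moles — C: 7.58 / 12.01 = 0.6311 mol; H: 0.364 / 1.008 = 0.3611 mol
Divide by the smallest (0.3611 mol H): C 1.748, H 1.000
Multiply by 4: C 6.99, H 4.00 → C7H4
Empirical-formula mass = 88.10 g/mol
n = 174 / 88.10 = 1.97 ≈ 2
Molecular formula = (C7H4)×2 = C14H8

C14H8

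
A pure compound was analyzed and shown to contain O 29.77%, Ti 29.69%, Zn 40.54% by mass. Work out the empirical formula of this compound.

O3TiZn

Assume 100 g: 29.77 g O, 29.69 g Ti, 40.54 g Zn.
Moles — O: 29.77 / 16.00 = 1.861 mol; Ti: 29.69 / 47.87 = 0.6202 mol; Zn: 40.54 / 65.38 = 0.6201 mol
Divide by the smallest (0.6201 mol Zn): O 3.001, Ti 1.000, Zn 1.000
Ratio ≈ 3:1:1, so the empirical formula is O3TiZn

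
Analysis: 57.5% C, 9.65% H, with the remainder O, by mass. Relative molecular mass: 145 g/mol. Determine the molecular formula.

C7H14O3

Assume 100 g: 57.5 g C, 9.65 g H, 32.85 g O.
C: 57.5 g ÷ 12.01 g/mol = 4.788 mol
H: 9.65 g ÷ 1.008 g/mol = 9.573 mol
O: 32.85 g ÷ 16.00 g/mol = 2.053 mol
Divide by the smallest (2.053 mol O): C 2.332, H 4.663, O 1.000
×3: C 7.00, H 13.99, O 3.00 → C7H14O3
Empirical-formula mass = 146.18 g/mol
n = 145 / 146.18 = 0.99 ≈ 1
Molecular formula = empirical formula = C7H14O3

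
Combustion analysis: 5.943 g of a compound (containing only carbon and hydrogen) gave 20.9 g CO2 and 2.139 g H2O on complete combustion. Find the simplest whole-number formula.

C2H

mol C = 20.9 / 44.01 = 0.4749; mass C = 0.4749 × 12.01 = 5.703 g
mol H = 2 × (2.139 / 18.02) = 0.2374; mass H = 0.2374 × 1.008 = 0.2393 g
Smallest is H at 0.2374 mol; normalising gives C 2.000, H 1.000
Ratio ≈ 2:1, so the empirical formula is C2H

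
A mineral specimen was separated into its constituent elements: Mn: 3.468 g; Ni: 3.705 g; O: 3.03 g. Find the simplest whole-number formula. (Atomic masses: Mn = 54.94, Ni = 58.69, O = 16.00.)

MnNiO3

Moles — Mn: 3.468 / 54.94 = 0.06312 mol; Ni: 3.705 / 58.69 = 0.06313 mol; O: 3.03 / 16.00 = 0.1894 mol
Divide by the smallest (0.06312 mol Mn): Mn 1.000, Ni 1.000, O 3.000
≈ 1:1:3 → MnNiO3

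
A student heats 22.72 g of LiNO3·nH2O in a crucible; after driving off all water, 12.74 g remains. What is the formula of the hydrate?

LiNO3·3H2O

Mass of water lost = 22.72 − 12.74 = 9.98 g → 9.98 / 18.02 = 0.5538 mol H2O
Molar mass of LiNO3 = 68.95 g/mol → mol LiNO3 = 12.74 / 68.95 = 0.1848
n = 0.5538 / 0.1848 = 3.00 ≈ 3 → LiNO3·3H2O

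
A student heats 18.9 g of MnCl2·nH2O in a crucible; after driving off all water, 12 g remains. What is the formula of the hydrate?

Mass of water lost = 18.9 − 12 = 6.9 g → 6.9 / 18.02 = 0.3829 mol H2O
Molar mass of MnCl2 = 125.84 g/mol → mol MnCl2 = 12 / 125.84 = 0.09536
n = 0.3829 / 0.09536 = 4.02 ≈ 4 → MnCl2·4H2O

MnCl2·4H2O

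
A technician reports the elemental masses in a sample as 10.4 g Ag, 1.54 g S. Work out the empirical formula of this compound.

Ag2S

Ag: 10.4 g ÷ 107.87 g/mol = 0.09641 mol
S: 1.54 g ÷ 32.07 g/mol = 0.04802 mol
Smallest is S at 0.04802 mol; normalising gives Ag 2.008, S 1.000
Ratio ≈ 2:1, so the empirical formula is Ag2S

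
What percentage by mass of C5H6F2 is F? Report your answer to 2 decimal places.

Molar mass = 5(12.01) + 6(1.008) + 2(19.00) = 104.098 g/mol
Mass of F per mole = 2 × 19.00 = 38.000 g
% F = 38.000 / 104.098 × 100 = 36.50%

36.50%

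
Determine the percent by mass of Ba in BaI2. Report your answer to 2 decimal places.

35.11%

Molar mass = 1(137.33) + 2(126.90) = 391.130 g/mol
Mass of Ba per mole = 1 × 137.33 = 137.330 g
% Ba = 137.330 / 391.130 × 100 = 35.11%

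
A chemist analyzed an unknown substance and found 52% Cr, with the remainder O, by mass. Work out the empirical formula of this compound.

CrO3

Assume 100 g: 52 g Cr, 48 g O.
n(Cr) = 52/52.00 = 1, n(O) = 48/16.00 = 3
Ratios (÷ 1): Cr 1.000, O 3.000
≈ 1:3 → CrO3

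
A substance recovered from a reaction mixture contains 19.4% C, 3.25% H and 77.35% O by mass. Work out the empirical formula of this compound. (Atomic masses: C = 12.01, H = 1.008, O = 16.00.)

Assume 100 g: 19.4 g C, 3.25 g H, 77.35 g O.
C: 19.4 g ÷ 12.01 g/mol = 1.615 mol
H: 3.25 g ÷ 1.008 g/mol = 3.224 mol
O: 77.35 g ÷ 16.00 g/mol = 4.834 mol
Divide by the smallest (1.615 mol C): C 1.000, H 1.996, O 2.993
→ CH2O3

CH2O3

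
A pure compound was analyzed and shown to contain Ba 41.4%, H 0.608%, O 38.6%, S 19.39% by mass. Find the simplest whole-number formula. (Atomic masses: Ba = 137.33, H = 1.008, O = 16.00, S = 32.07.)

BaH2O8S2

Assume 100 g: 41.4 g Ba, 0.608 g H, 38.6 g O, 19.39 g S.
Ba: 41.4 g ÷ 137.33 g/mol = 0.3015 mol
H: 0.608 g ÷ 1.008 g/mol = 0.6032 mol
O: 38.6 g ÷ 16.00 g/mol = 2.413 mol
S: 19.39 g ÷ 32.07 g/mol = 0.6046 mol
Ratios (÷ 0.3015): Ba 1.000, H 2.001, O 8.003, S 2.006
≈ 1:2:8:2 → BaH2O8S2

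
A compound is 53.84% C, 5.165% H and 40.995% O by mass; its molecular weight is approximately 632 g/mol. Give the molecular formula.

C28H32O16

Assume 100 g: 53.84 g C, 5.165 g H, 40.995 g O.
Moles — C: 53.84 / 12.01 = 4.483 mol; H: 5.165 / 1.008 = 5.124 mol; O: 40.995 / 16.00 = 2.562 mol
Smallest is O at 2.562 mol; normalising gives C 1.750, H 2.000, O 1.000
×4: C 7.00, H 8.00, O 4.00 → C7H8O4
Empirical-formula mass = 156.13 g/mol
n = 632 / 156.13 = 4.05 ≈ 4
Molecular formula = (C7H8O4)×4 = C28H32O16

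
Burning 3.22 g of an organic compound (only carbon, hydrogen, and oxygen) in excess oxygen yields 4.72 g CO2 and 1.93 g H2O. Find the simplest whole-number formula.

CH2O

mol C = 4.72 / 44.01 = 0.1072; mass C = 0.1072 × 12.01 = 1.288 g
mol H = 2 × (1.93 / 18.02) = 0.2142; mass H = 0.2142 × 1.008 = 0.2159 g
mass O = 3.22 − (1.504) = 1.716 g → mol O = 0.1073
Smallest is C at 0.1072 mol; normalising gives C 1.000, H 1.997, O 1.000
Ratio ≈ 1:2:1, so the empirical formula is CH2O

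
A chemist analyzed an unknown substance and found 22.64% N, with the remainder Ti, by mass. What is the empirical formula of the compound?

Assume 100 g: 22.64 g N, 77.36 g Ti.
Moles — N: 22.64 / 14.01 = 1.616 mol; Ti: 77.36 / 47.87 = 1.616 mol
Ratios (÷ 1.616): N 1.000, Ti 1.000
Ratio ≈ 1:1, so the empirical formula is NTi

NTi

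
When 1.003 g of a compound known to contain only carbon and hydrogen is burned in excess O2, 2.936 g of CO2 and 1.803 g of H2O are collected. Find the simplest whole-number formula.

mol C = 2.936 / 44.01 = 0.06671; mass C = 0.06671 × 12.01 = 0.8012 g
mol H = 2 × (1.803 / 18.02) = 0.2001; mass H = 0.2001 × 1.008 = 0.2017 g
Ratios (÷ 0.06671): C 1.000, H 3.000
Ratio ≈ 1:3, so the empirical formula is CH3

CH3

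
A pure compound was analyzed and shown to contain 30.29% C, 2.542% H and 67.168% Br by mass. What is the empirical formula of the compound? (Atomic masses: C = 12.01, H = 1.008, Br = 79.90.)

C3H3Br

Assume 100 g: 30.29 g C, 2.542 g H, 67.168 g Br.
C: 30.29 g ÷ 12.01 g/mol = 2.522 mol
H: 2.542 g ÷ 1.008 g/mol = 2.522 mol
Br: 67.168 g ÷ 79.90 g/mol = 0.8407 mol
Divide by the smallest (0.8407 mol Br): C 3.000, H 3.000, Br 1.000
→ C3H3Br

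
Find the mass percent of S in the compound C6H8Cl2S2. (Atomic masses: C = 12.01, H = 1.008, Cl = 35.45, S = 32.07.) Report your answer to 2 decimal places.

29.81%

Molar mass = 6(12.01) + 8(1.008) + 2(35.45) + 2(32.07) = 215.164 g/mol
Mass of S per mole = 2 × 32.07 = 64.140 g
% S = 64.140 / 215.164 × 100 = 29.81%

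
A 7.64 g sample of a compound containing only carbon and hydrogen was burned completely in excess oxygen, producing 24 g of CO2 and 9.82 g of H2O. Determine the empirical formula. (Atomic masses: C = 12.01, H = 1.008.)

CH2

mol C = 24 / 44.01 = 0.5453; mass C = 0.5453 × 12.01 = 6.549 g
mol H = 2 × (9.82 / 18.02) = 1.090; mass H = 1.090 × 1.008 = 1.099 g
Smallest is C at 0.5453 mol; normalising gives C 1.000, H 1.999
Ratio ≈ 1:2, so the empirical formula is CH2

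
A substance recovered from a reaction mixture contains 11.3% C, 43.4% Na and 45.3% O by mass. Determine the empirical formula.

CNa2O3

Assume 100 g: 11.3 g C, 43.4 g Na, 45.3 g O.
Moles — C: 11.3 / 12.01 = 0.9409 mol; Na: 43.4 / 22.99 = 1.888 mol; O: 45.3 / 16.00 = 2.831 mol
Ratios (÷ 0.9409): C 1.000, Na 2.006, O 3.009
→ CNa2O3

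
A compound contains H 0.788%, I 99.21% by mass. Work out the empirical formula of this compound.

HI

Assume 100 g: 0.788 g H, 99.21 g I.
n(H) = 0.788/1.008 = 0.7817, n(I) = 99.21/126.90 = 0.7818
Divide by the smallest (0.7817 mol H): H 1.000, I 1.000
≈ 1:1 → HI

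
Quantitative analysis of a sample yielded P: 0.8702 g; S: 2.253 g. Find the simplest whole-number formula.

P2S5

n(P) = 0.8702/30.97 = 0.0281, n(S) = 2.253/32.07 = 0.07025
Ratios (÷ 0.0281): P 1.000, S 2.500
×2: P 2.00, S 5.00 → P2S5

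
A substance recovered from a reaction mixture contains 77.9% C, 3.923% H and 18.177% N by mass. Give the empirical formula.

C5H3N

Assume 100 g: 77.9 g C, 3.923 g H, 18.177 g N.
Moles — C: 77.9 / 12.01 = 6.486 mol; H: 3.923 / 1.008 = 3.892 mol; N: 18.177 / 14.01 = 1.297 mol
Ratios (÷ 1.297): C 4.999, H 3.000, N 1.000
→ C5H3N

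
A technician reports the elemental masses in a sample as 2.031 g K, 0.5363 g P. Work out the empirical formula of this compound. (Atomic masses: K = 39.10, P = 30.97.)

K: 2.031 g ÷ 39.10 g/mol = 0.05194 mol
P: 0.5363 g ÷ 30.97 g/mol = 0.01732 mol
Divide by the smallest (0.01732 mol P): K 3.000, P 1.000
Ratio ≈ 3:1, so the empirical formula is K3P

K3P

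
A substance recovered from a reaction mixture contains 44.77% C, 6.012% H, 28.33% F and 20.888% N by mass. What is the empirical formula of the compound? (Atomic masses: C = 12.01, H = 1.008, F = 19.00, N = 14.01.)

Assume 100 g: 44.77 g C, 6.012 g H, 28.33 g F, 20.888 g N.
C: 44.77 g ÷ 12.01 g/mol = 3.728 mol
H: 6.012 g ÷ 1.008 g/mol = 5.964 mol
F: 28.33 g ÷ 19.00 g/mol = 1.491 mol
N: 20.888 g ÷ 14.01 g/mol = 1.491 mol
Divide by the smallest (1.491 mol N): C 2.500, H 4.000, F 1.000, N 1.000
Multiply by 2: C 5.00, H 8.00, F 2.00, N 2.00 → C5H8F2N2

C5H8F2N2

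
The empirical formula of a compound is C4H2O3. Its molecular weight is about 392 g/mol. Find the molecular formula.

Empirical-formula mass = 98.06 g/mol
n = 392 / 98.06 = 4.00 ≈ 4
Molecular formula = (C4H2O3)4 = C16H8O12

C16H8O12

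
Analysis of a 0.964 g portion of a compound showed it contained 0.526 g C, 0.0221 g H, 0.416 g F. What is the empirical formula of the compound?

C2HF

n(C) = 0.526/12.01 = 0.0438, n(H) = 0.0221/1.008 = 0.02192, n(F) = 0.416/19.00 = 0.02189
Ratios (÷ 0.02189): C 2.000, H 1.001, F 1.000
→ C2HF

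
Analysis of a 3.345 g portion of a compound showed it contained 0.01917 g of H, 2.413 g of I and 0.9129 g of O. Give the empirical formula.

H: 0.01917 g ÷ 1.008 g/mol = 0.01902 mol
I: 2.413 g ÷ 126.90 g/mol = 0.01901 mol
O: 0.9129 g ÷ 16.00 g/mol = 0.05706 mol
Ratios (÷ 0.01901): H 1.000, I 1.000, O 3.001
→ HIO3

HIO3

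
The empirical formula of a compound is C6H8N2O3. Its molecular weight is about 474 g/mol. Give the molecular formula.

C18H24N6O9

Empirical-formula mass = 156.14 g/mol
n = 474 / 156.14 = 3.04 ≈ 3
Molecular formula = (C6H8N2O3)3 = C18H24N6O9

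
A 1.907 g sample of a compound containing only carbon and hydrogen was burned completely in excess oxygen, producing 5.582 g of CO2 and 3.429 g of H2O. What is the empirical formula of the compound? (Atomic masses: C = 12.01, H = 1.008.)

CH3

mol C = 5.582 / 44.01 = 0.1268; mass C = 0.1268 × 12.01 = 1.523 g
mol H = 2 × (3.429 / 18.02) = 0.3806; mass H = 0.3806 × 1.008 = 0.3836 g
Ratios (÷ 0.1268): C 1.000, H 3.001
→ CH3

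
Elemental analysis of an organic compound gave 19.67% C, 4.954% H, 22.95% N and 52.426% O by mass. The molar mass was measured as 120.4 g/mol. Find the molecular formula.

C2H6N2O4

Assume 100 g: 19.67 g C, 4.954 g H, 22.95 g N, 52.426 g O.
n(C) = 19.67/12.01 = 1.638, n(H) = 4.954/1.008 = 4.915, n(N) = 22.95/14.01 = 1.638, n(O) = 52.426/16.00 = 3.277
Divide by the smallest (1.638 mol C): C 1.000, H 3.001, N 1.000, O 2.001
≈ 1:3:1:2 → CH3NO2
Empirical-formula mass = 61.04 g/mol
n = 120.4 / 61.04 = 1.97 ≈ 2
Molecular formula = (CH3NO2)×2 = C2H6N2O4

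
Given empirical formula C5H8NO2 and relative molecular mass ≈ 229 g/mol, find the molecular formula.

Empirical-formula mass = 114.12 g/mol
n = 229 / 114.12 = 2.01 ≈ 2
Molecular formula = (C5H8NO2)2 = C10H16N2O4

C10H16N2O4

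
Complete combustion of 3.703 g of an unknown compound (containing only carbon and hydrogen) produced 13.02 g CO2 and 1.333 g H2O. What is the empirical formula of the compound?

C2H

mol C = 13.02 / 44.01 = 0.2958; mass C = 0.2958 × 12.01 = 3.553 g
mol H = 2 × (1.333 / 18.02) = 0.1479; mass H = 0.1479 × 1.008 = 0.1491 g
Ratios (÷ 0.1479): C 2.000, H 1.000
Ratio ≈ 2:1, so the empirical formula is C2H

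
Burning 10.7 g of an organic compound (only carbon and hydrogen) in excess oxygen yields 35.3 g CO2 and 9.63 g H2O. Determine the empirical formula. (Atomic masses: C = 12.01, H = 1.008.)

C3H4

mol C = 35.3 / 44.01 = 0.8021; mass C = 0.8021 × 12.01 = 9.633 g
mol H = 2 × (9.63 / 18.02) = 1.069; mass H = 1.069 × 1.008 = 1.077 g
Divide by the smallest (0.8021 mol C): C 1.000, H 1.333
Multiply by 3: C 3.00, H 4.00 → C3H4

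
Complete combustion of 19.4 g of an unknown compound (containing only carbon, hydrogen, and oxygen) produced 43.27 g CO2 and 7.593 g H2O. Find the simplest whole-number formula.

mol C = 43.27 / 44.01 = 0.9832; mass C = 0.9832 × 12.01 = 11.81 g
mol H = 2 × (7.593 / 18.02) = 0.8427; mass H = 0.8427 × 1.008 = 0.8495 g
mass O = 19.4 − (12.66) = 6.742 g → mol O = 0.4214
Ratios (÷ 0.4214): C 2.333, H 2.000, O 1.000
Scaling by 3: C 7.00, H 6.00, O 3.00 → C7H6O3

C7H6O3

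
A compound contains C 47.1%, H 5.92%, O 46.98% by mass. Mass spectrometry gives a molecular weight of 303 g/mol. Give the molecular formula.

Assume 100 g: 47.1 g C, 5.92 g H, 46.98 g O.
Moles — C: 47.1 / 12.01 = 3.922 mol; H: 5.92 / 1.008 = 5.873 mol; O: 46.98 / 16.00 = 2.936 mol
Divide by the smallest (2.936 mol O): C 1.336, H 2.000, O 1.000
×3: C 4.01, H 6.00, O 3.00 → C4H6O3
Empirical-formula mass = 102.09 g/mol
n = 303 / 102.09 = 2.97 ≈ 3
Molecular formula = (C4H6O3)×3 = C12H18O9

C12H18O9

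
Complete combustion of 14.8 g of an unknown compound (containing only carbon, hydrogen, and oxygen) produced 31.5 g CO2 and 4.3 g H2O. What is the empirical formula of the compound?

C6H4O3

mol C = 31.5 / 44.01 = 0.7157; mass C = 0.7157 × 12.01 = 8.596 g
mol H = 2 × (4.3 / 18.02) = 0.4772; mass H = 0.4772 × 1.008 = 0.4811 g
mass O = 14.8 − (9.077) = 5.723 g → mol O = 0.3577
Divide by the smallest (0.3577 mol O): C 2.001, H 1.334, O 1.000
Multiply by 3: C 6.00, H 4.00, O 3.00 → C6H4O3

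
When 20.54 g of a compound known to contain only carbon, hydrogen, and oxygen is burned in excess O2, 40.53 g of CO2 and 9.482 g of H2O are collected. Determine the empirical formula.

mol C = 40.53 / 44.01 = 0.9209; mass C = 0.9209 × 12.01 = 11.06 g
mol H = 2 × (9.482 / 18.02) = 1.052; mass H = 1.052 × 1.008 = 1.061 g
mass O = 20.54 − (12.12) = 8.419 g → mol O = 0.5262
Ratios (÷ 0.5262): C 1.750, H 2.000, O 1.000
Multiply by 4: C 7.00, H 8.00, O 4.00 → C7H8O4

C7H8O4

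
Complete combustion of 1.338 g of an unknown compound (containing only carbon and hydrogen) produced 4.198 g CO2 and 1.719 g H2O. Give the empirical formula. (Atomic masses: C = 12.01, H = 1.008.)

mol C = 4.198 / 44.01 = 0.09539; mass C = 0.09539 × 12.01 = 1.146 g
mol H = 2 × (1.719 / 18.02) = 0.1908; mass H = 0.1908 × 1.008 = 0.1923 g
Divide by the smallest (0.09539 mol C): C 1.000, H 2.000
→ CH2

CH2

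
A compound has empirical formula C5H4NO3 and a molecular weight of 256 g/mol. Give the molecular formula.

Empirical-formula mass = 126.09 g/mol
n = 256 / 126.09 = 2.03 ≈ 2
Molecular formula = (C5H4NO3)2 = C10H8N2O6

C10H8N2O6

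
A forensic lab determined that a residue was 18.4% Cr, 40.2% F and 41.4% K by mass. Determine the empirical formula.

CrF6K3

Assume 100 g: 18.4 g Cr, 40.2 g F, 41.4 g K.
Cr: 18.4 g ÷ 52.00 g/mol = 0.3538 mol
F: 40.2 g ÷ 19.00 g/mol = 2.116 mol
K: 41.4 g ÷ 39.10 g/mol = 1.059 mol
Divide by the smallest (0.3538 mol Cr): Cr 1.000, F 5.979, K 2.992
→ CrF6K3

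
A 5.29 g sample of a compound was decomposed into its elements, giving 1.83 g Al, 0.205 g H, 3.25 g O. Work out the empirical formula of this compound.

n(Al) = 1.83/26.98 = 0.06783, n(H) = 0.205/1.008 = 0.2034, n(O) = 3.25/16.00 = 0.2031
Smallest is Al at 0.06783 mol; normalising gives Al 1.000, H 2.998, O 2.995
≈ 1:3:3 → AlH3O3

AlH3O3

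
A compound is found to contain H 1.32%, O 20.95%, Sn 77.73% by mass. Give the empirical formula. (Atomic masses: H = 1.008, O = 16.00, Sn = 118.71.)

H2O2Sn

Assume 100 g: 1.32 g H, 20.95 g O, 77.73 g Sn.
Moles — H: 1.32 / 1.008 = 1.31 mol; O: 20.95 / 16.00 = 1.309 mol; Sn: 77.73 / 118.71 = 0.6548 mol
Smallest is Sn at 0.6548 mol; normalising gives H 2.000, O 2.000, Sn 1.000
→ H2O2Sn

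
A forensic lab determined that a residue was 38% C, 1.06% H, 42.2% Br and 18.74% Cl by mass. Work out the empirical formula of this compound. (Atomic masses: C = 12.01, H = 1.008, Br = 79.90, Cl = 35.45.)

C6H2BrCl

Assume 100 g: 38 g C, 1.06 g H, 42.2 g Br, 18.74 g Cl.
n(C) = 38/12.01 = 3.164, n(H) = 1.06/1.008 = 1.052, n(Br) = 42.2/79.90 = 0.5282, n(Cl) = 18.74/35.45 = 0.5286
Ratios (÷ 0.5282): C 5.991, H 1.991, Br 1.000, Cl 1.001
→ C6H2BrCl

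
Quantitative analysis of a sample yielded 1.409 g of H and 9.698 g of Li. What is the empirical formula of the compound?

HLi

n(H) = 1.409/1.008 = 1.398, n(Li) = 9.698/6.94 = 1.397
Divide by the smallest (1.397 mol Li): H 1.000, Li 1.000
→ HLi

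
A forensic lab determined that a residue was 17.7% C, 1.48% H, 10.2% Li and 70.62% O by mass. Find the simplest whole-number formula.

Assume 100 g: 17.7 g C, 1.48 g H, 10.2 g Li, 70.62 g O.
n(C) = 17.7/12.01 = 1.474, n(H) = 1.48/1.008 = 1.468, n(Li) = 10.2/6.94 = 1.47, n(O) = 70.62/16.00 = 4.414
Divide by the smallest (1.468 mol H): C 1.004, H 1.000, Li 1.001, O 3.006
Ratio ≈ 1:1:1:3, so the empirical formula is CHLiO3

CHLiO3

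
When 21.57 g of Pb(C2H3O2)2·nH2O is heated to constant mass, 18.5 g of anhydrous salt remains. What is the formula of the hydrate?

Pb(C2H3O2)2·3H2O

Mass of water lost = 21.57 − 18.5 = 3.07 g → 3.07 / 18.02 = 0.1704 mol H2O
Molar mass of Pb(C2H3O2)2 = 325.29 g/mol → mol Pb(C2H3O2)2 = 18.5 / 325.29 = 0.05687
n = 0.1704 / 0.05687 = 3.00 ≈ 3 → Pb(C2H3O2)2·3H2O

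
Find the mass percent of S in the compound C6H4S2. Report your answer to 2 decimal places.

Molar mass = 6(12.01) + 4(1.008) + 2(32.07) = 140.232 g/mol
Mass of S per mole = 2 × 32.07 = 64.140 g
% S = 64.140 / 140.232 × 100 = 45.74%

45.74%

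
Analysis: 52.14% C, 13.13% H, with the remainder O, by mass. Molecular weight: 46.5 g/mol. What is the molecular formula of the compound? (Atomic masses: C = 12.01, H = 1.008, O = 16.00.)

Assume 100 g: 52.14 g C, 13.13 g H, 34.73 g O.
n(C) = 52.14/12.01 = 4.341, n(H) = 13.13/1.008 = 13.03, n(O) = 34.73/16.00 = 2.171
Divide by the smallest (2.171 mol O): C 2.000, H 6.001, O 1.000
→ C2H6O
Empirical-formula mass = 46.07 g/mol
n = 46.5 / 46.07 = 1.01 ≈ 1
Molecular formula = empirical formula = C2H6O

C2H6O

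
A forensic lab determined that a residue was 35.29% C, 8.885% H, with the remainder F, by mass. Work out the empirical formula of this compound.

Assume 100 g: 35.29 g C, 8.885 g H, 55.825 g F.
C: 35.29 g ÷ 12.01 g/mol = 2.938 mol
H: 8.885 g ÷ 1.008 g/mol = 8.814 mol
F: 55.825 g ÷ 19.00 g/mol = 2.938 mol
Ratios (÷ 2.938): C 1.000, H 3.000, F 1.000
Ratio ≈ 1:3:1, so the empirical formula is CH3F

CH3F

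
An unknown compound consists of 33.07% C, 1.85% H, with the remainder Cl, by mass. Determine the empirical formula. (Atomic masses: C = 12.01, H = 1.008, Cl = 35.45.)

C3H2Cl2

Assume 100 g: 33.07 g C, 1.85 g H, 65.08 g Cl.
n(C) = 33.07/12.01 = 2.754, n(H) = 1.85/1.008 = 1.835, n(Cl) = 65.08/35.45 = 1.836
Smallest is H at 1.835 mol; normalising gives C 1.500, H 1.000, Cl 1.000
×2: C 3.00, H 2.00, Cl 2.00 → C3H2Cl2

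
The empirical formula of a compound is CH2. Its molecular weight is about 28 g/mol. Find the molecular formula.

C2H4

Empirical-formula mass = 14.03 g/mol
n = 28 / 14.03 = 2.00 ≈ 2
Molecular formula = (CH2)2 = C2H4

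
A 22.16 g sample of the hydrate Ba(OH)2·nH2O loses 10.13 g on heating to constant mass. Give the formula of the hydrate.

Ba(OH)2·8H2O

Mass of anhydrous Ba(OH)2 = 22.16 − 10.13 = 12.03 g
mol H2O = 10.13 / 18.02 = 0.5622
Molar mass of Ba(OH)2 = 171.35 g/mol → mol Ba(OH)2 = 12.03 / 171.35 = 0.07021
n = 0.5622 / 0.07021 = 8.01 ≈ 8 → Ba(OH)2·8H2O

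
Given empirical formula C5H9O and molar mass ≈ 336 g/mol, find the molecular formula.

Empirical-formula mass = 85.12 g/mol
n = 336 / 85.12 = 3.95 ≈ 4
Molecular formula = (C5H9O)4 = C20H36O4

C20H36O4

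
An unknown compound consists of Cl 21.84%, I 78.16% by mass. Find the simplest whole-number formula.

ClI

Assume 100 g: 21.84 g Cl, 78.16 g I.
n(Cl) = 21.84/35.45 = 0.6161, n(I) = 78.16/126.90 = 0.6159
Ratios (÷ 0.6159): Cl 1.000, I 1.000
≈ 1:1 → ClI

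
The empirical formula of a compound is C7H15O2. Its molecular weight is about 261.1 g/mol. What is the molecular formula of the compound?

Empirical-formula mass = 131.19 g/mol
n = 261.1 / 131.19 = 1.99 ≈ 2
Molecular formula = (C7H15O2)2 = C14H30O4

C14H30O4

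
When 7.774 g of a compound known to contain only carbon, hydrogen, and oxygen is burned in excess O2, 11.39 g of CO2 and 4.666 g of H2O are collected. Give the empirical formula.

mol C = 11.39 / 44.01 = 0.2588; mass C = 0.2588 × 12.01 = 3.108 g
mol H = 2 × (4.666 / 18.02) = 0.5179; mass H = 0.5179 × 1.008 = 0.5220 g
mass O = 7.774 − (3.630) = 4.144 g → mol O = 0.2590
Ratios (÷ 0.2588): C 1.000, H 2.001, O 1.001
≈ 1:2:1 → CH2O

CH2O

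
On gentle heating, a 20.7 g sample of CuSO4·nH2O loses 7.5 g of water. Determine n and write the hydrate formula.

CuSO4·5H2O

Mass of anhydrous CuSO4 = 20.7 − 7.5 = 13.2 g
mol H2O = 7.5 / 18.02 = 0.4162
Molar mass of CuSO4 = 159.62 g/mol → mol CuSO4 = 13.2 / 159.62 = 0.0827
n = 0.4162 / 0.0827 = 5.03 ≈ 5 → CuSO4·5H2O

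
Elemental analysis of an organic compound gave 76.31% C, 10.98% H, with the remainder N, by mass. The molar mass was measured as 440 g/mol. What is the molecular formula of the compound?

Assume 100 g: 76.31 g C, 10.98 g H, 12.71 g N.
Moles — C: 76.31 / 12.01 = 6.354 mol; H: 10.98 / 1.008 = 10.89 mol; N: 12.71 / 14.01 = 0.9072 mol
Smallest is N at 0.9072 mol; normalising gives C 7.004, H 12.007, N 1.000
→ C7H12N
Empirical-formula mass = 110.18 g/mol
n = 440 / 110.18 = 3.99 ≈ 4
Molecular formula = (C7H12N)×4 = C28H48N4

C28H48N4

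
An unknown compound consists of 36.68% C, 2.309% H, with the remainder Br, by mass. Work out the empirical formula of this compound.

C4H3Br

Assume 100 g: 36.68 g C, 2.309 g H, 61.011 g Br.
C: 36.68 g ÷ 12.01 g/mol = 3.054 mol
H: 2.309 g ÷ 1.008 g/mol = 2.291 mol
Br: 61.011 g ÷ 79.90 g/mol = 0.7636 mol
Ratios (÷ 0.7636): C 4.000, H 3.000, Br 1.000
Ratio ≈ 4:3:1, so the empirical formula is C4H3Br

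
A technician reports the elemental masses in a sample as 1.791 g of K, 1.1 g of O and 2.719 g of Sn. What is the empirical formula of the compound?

K2O3Sn

n(K) = 1.791/39.10 = 0.04581, n(O) = 1.1/16.00 = 0.06875, n(Sn) = 2.719/118.71 = 0.0229
Divide by the smallest (0.0229 mol Sn): K 2.000, O 3.002, Sn 1.000
≈ 2:3:1 → K2O3Sn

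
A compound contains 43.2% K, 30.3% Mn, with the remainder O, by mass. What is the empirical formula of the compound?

K2MnO3

Assume 100 g: 43.2 g K, 30.3 g Mn, 26.5 g O.
n(K) = 43.2/39.10 = 1.105, n(Mn) = 30.3/54.94 = 0.5515, n(O) = 26.5/16.00 = 1.656
Divide by the smallest (0.5515 mol Mn): K 2.003, Mn 1.000, O 3.003
→ K2MnO3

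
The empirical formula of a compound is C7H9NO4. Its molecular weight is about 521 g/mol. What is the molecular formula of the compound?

C21H27N3O12

Empirical-formula mass = 171.15 g/mol
n = 521 / 171.15 = 3.04 ≈ 3
Molecular formula = (C7H9NO4)3 = C21H27N3O12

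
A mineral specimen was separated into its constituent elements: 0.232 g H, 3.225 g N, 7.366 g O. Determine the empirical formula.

Moles — H: 0.232 / 1.008 = 0.2302 mol; N: 3.225 / 14.01 = 0.2302 mol; O: 7.366 / 16.00 = 0.4604 mol
Divide by the smallest (0.2302 mol H): H 1.000, N 1.000, O 2.000
→ HNO2

HNO2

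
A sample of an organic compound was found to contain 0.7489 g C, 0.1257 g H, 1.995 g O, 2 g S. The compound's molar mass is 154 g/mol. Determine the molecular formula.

C2H4O4S2

C: 0.7489 g ÷ 12.01 g/mol = 0.06236 mol
H: 0.1257 g ÷ 1.008 g/mol = 0.1247 mol
O: 1.995 g ÷ 16.00 g/mol = 0.1247 mol
S: 2 g ÷ 32.07 g/mol = 0.06236 mol
Divide by the smallest (0.06236 mol C): C 1.000, H 2.000, O 2.000, S 1.000
Ratio ≈ 1:2:2:1, so the empirical formula is CH2O2S
Empirical-formula mass = 78.10 g/mol
n = 154 / 78.10 = 1.97 ≈ 2
Molecular formula = (CH2O2S)×2 = C2H4O4S2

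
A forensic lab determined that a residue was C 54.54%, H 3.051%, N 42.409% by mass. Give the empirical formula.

Assume 100 g: 54.54 g C, 3.051 g H, 42.409 g N.
C: 54.54 g ÷ 12.01 g/mol = 4.541 mol
H: 3.051 g ÷ 1.008 g/mol = 3.027 mol
N: 42.409 g ÷ 14.01 g/mol = 3.027 mol
Divide by the smallest (3.027 mol H): C 1.500, H 1.000, N 1.000
Multiply by 2: C 3.00, H 2.00, N 2.00 → C3H2N2

C3H2N2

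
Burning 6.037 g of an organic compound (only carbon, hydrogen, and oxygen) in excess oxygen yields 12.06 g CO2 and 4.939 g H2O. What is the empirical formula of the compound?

C2H4O

mol C = 12.06 / 44.01 = 0.2740; mass C = 0.2740 × 12.01 = 3.291 g
mol H = 2 × (4.939 / 18.02) = 0.5482; mass H = 0.5482 × 1.008 = 0.5526 g
mass O = 6.037 − (3.844) = 2.193 g → mol O = 0.1371
Divide by the smallest (0.1371 mol O): C 1.999, H 3.999, O 1.000
Ratio ≈ 2:4:1, so the empirical formula is C2H4O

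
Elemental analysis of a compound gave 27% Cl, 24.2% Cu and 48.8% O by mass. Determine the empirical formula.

Cl2CuO8

Assume 100 g: 27 g Cl, 24.2 g Cu, 48.8 g O.
Moles — Cl: 27 / 35.45 = 0.7616 mol; Cu: 24.2 / 63.55 = 0.3808 mol; O: 48.8 / 16.00 = 3.05 mol
Smallest is Cu at 0.3808 mol; normalising gives Cl 2.000, Cu 1.000, O 8.009
≈ 2:1:8 → Cl2CuO8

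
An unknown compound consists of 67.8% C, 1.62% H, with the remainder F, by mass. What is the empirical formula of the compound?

C7H2F2

Assume 100 g: 67.8 g C, 1.62 g H, 30.58 g F.
n(C) = 67.8/12.01 = 5.645, n(H) = 1.62/1.008 = 1.607, n(F) = 30.58/19.00 = 1.609
Ratios (÷ 1.607): C 3.513, H 1.000, F 1.001
×2: C 7.03, H 2.00, F 2.00 → C7H2F2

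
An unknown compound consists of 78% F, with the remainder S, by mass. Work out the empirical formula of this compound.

F6S

Assume 100 g: 78 g F, 22 g S.
Moles — F: 78 / 19.00 = 4.105 mol; S: 22 / 32.07 = 0.686 mol
Smallest is S at 0.686 mol; normalising gives F 5.984, S 1.000
≈ 6:1 → F6S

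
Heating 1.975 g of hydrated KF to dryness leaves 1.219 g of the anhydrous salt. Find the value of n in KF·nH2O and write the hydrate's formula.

Mass of water lost = 1.975 − 1.219 = 0.756 g → 0.756 / 18.02 = 0.04195 mol H2O
Molar mass of KF = 58.10 g/mol → mol KF = 1.219 / 58.10 = 0.02098
n = 0.04195 / 0.02098 = 2.00 ≈ 2 → KF·2H2O

KF·2H2O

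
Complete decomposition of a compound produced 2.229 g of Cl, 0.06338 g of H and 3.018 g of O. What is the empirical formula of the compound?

n(Cl) = 2.229/35.45 = 0.06288, n(H) = 0.06338/1.008 = 0.06288, n(O) = 3.018/16.00 = 0.1886
Divide by the smallest (0.06288 mol H): Cl 1.000, H 1.000, O 3.000
→ ClHO3

ClHO3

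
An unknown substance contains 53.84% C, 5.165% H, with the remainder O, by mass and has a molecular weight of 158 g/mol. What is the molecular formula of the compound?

Assume 100 g: 53.84 g C, 5.165 g H, 40.995 g O.
n(C) = 53.84/12.01 = 4.483, n(H) = 5.165/1.008 = 5.124, n(O) = 40.995/16.00 = 2.562
Divide by the smallest (2.562 mol O): C 1.750, H 2.000, O 1.000
×4: C 7.00, H 8.00, O 4.00 → C7H8O4
Empirical-formula mass = 156.13 g/mol
n = 158 / 156.13 = 1.01 ≈ 1
Molecular formula = empirical formula = C7H8O4

C7H8O4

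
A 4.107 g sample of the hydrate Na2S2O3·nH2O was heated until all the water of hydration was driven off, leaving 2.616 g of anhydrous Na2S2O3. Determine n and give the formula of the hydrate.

Mass of water lost = 4.107 − 2.616 = 1.491 g → 1.491 / 18.02 = 0.08274 mol H2O
Molar mass of Na2S2O3 = 158.12 g/mol → mol Na2S2O3 = 2.616 / 158.12 = 0.01654
n = 0.08274 / 0.01654 = 5.00 ≈ 5 → Na2S2O3·5H2O

Na2S2O3·5H2O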